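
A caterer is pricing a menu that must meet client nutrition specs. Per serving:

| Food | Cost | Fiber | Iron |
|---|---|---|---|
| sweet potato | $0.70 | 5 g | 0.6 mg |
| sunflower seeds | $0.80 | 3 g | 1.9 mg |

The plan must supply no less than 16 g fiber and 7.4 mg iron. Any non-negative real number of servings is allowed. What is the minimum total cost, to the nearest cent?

$3.59

sweet potato only: max(16/5, 7.4/0.6) = 12.33 servings → $8.63.
sunflower seeds only: max(16/3, 7.4/1.9) = 5.333 servings → $4.27.
sweet potato + sunflower seeds with both tight: 1.065 servings and 3.558 servings → $3.59.
So the least-cost plan costs $3.59.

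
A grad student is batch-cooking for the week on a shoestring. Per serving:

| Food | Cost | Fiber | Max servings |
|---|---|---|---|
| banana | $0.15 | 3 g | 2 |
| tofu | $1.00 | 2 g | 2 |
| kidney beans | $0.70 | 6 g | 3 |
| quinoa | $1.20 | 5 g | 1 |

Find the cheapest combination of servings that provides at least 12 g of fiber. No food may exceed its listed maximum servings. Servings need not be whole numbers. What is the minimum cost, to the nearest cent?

$1.00

Cost per g of fiber: banana $0.0500, kidney beans $0.1167, quinoa $0.2400, tofu $0.5000.
Take 2 servings of banana: +6.0 g fiber for $0.30 (total $0.30, still need 6.0 g).
Take 1 serving of kidney beans: +6.0 g fiber for $0.70 (total $1.00, still need 0.0 g).
Greedy by cheapest-per-g is optimal for a single linear constraint, so the minimum cost is $1.00.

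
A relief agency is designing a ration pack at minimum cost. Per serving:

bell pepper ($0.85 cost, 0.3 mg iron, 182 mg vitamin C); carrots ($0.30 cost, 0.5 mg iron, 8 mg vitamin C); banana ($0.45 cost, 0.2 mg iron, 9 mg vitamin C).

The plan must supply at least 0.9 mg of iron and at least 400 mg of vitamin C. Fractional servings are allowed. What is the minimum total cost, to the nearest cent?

$2.00

With two linear requirements the optimum uses one or two foods; enumerate the corners.
bell pepper only: max(0.9/0.3, 400/182) = 3 servings → $2.55.
carrots only: max(0.9/0.5, 400/8) = 50 servings → $15.00.
banana only: max(0.9/0.2, 400/9) = 44.44 servings → $20.00.
bell pepper + carrots with both tight: 2.176 servings and 0.4944 servings → $2.00.
bell pepper + banana with both tight: 2.134 servings and 1.3 servings → $2.40.
carrots + banana: intersection lies outside the first quadrant.
The minimum over all feasible corners is $2.00.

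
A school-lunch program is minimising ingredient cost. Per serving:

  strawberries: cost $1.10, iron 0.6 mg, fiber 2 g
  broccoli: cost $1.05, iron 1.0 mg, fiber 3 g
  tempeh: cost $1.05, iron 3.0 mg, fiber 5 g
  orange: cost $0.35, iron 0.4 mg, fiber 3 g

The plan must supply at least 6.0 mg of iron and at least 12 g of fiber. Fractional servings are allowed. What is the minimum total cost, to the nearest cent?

This is a tiny linear program; its minimum lies at a vertex of the feasible set. List the vertices and price them.
strawberries only: max(6.0/0.6, 12/2) = 10 servings → $11.00.
broccoli only: max(6.0/1.0, 12/3) = 6 servings → $6.30.
tempeh only: max(6.0/3.0, 12/5) = 2.4 servings → $2.52.
orange only: max(6.0/0.4, 12/3) = 15 servings → $5.25.
strawberries + broccoli: intersection lies outside the first quadrant.
strawberries + tempeh with both tight: 2 servings and 1.6 servings → $3.88.
strawberries + orange with both targets exact would need a negative amount; discard.
broccoli + tempeh with both tight: 1.5 servings and 1.5 servings → $3.15.
broccoli + orange: the both-tight solution has a negative serving — not a feasible corner.
tempeh + orange with both tight: 1.886 servings and 0.8571 servings → $2.28.
Cheapest feasible corner: $2.28.

$2.28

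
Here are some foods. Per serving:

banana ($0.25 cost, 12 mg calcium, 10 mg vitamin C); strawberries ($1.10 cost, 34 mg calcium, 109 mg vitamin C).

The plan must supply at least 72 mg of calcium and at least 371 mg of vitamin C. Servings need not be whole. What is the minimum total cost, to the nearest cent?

A basic optimal solution has at most two foods positive. Try each food alone and each pair with both targets met exactly.
banana only: max(72/12, 371/10) = 37.1 servings → $9.28.
strawberries only: max(72/34, 371/109) = 3.404 servings → $3.74.
banana + strawberries: intersection lies outside the first quadrant.
So the least-cost plan costs $3.74.

$3.74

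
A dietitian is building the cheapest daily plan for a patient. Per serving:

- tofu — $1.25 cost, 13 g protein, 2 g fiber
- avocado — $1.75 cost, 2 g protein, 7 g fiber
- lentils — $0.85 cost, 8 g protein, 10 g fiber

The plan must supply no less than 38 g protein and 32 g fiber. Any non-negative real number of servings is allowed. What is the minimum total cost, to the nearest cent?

For a min-cost LP with two ≥-constraints, a basic feasible solution has at most two positive variables.
tofu only: max(38/13, 32/2) = 16 servings → $20.00.
avocado only: max(38/2, 32/7) = 19 servings → $33.25.
lentils only: max(38/8, 32/10) = 4.75 servings → $4.04.
tofu + avocado with both tight: 2.322 servings and 3.908 servings → $9.74.
tofu + lentils with both tight: 1.088 servings and 2.982 servings → $3.89.
avocado + lentils: intersection lies outside the first quadrant.
Cheapest feasible corner: $3.89.

$3.89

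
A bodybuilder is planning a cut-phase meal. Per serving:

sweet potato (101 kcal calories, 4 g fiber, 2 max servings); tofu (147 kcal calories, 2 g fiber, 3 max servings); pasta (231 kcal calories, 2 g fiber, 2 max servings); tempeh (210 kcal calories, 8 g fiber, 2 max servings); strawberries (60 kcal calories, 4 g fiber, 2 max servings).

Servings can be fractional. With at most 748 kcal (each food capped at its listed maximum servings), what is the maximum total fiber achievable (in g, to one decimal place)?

Fiber per kcal: strawberries 0.06667, sweet potato 0.0396, tempeh 0.0381, tofu 0.01361, pasta 0.008658.
Take 2 servings of strawberries: uses 120 kcal, +8.0 g fiber (running total 8.0 g).
Take 2 servings of sweet potato: uses 202 kcal, +8.0 g fiber (running total 16.0 g).
Take 2 servings of tempeh: uses 420 kcal, +16.0 g fiber (running total 32.0 g).
Take 0.04082 servings of tofu: uses 6 kcal, +0.1 g fiber (running total 32.1 g).
Filling greedily by fiber-per-kcal is optimal for one linear limit, giving 32.1 g.

32.1 g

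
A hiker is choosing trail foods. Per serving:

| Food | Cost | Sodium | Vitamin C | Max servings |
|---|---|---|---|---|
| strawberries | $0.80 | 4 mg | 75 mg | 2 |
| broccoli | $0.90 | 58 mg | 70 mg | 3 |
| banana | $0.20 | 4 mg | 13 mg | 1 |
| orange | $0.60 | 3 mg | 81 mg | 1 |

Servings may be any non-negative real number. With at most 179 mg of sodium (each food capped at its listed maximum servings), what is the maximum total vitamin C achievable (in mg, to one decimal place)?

Vitamin C per mg sodium: orange 27, strawberries 18.75, banana 3.25, broccoli 1.207.
Take 1 serving of orange: uses 3 mg sodium, +81.0 mg vitamin C (running total 81.0 mg).
Take 2 servings of strawberries: uses 8 mg sodium, +150.0 mg vitamin C (running total 231.0 mg).
Take 1 serving of banana: uses 4 mg sodium, +13.0 mg vitamin C (running total 244.0 mg).
Take 2.828 servings of broccoli: uses 164 mg sodium, +197.9 mg vitamin C (running total 441.9 mg).
Filling greedily by vitamin C-per-mg sodium is optimal for one linear limit, giving 441.9 mg.

441.9 mg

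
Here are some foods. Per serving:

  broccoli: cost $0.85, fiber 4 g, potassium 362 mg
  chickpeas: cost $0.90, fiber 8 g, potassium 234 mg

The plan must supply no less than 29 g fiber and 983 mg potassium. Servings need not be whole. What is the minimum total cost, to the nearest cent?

broccoli only: max(29/4, 983/362) = 7.25 servings → $6.16.
chickpeas only: max(29/8, 983/234) = 4.201 servings → $3.78.
broccoli + chickpeas with both tight: 0.55 servings and 3.35 servings → $3.48.
The minimum over all feasible corners is $3.48.

$3.48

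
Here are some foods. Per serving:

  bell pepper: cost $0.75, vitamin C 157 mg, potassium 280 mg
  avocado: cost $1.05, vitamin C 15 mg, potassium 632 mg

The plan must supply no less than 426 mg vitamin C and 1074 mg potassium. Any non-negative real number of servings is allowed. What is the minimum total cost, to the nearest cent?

bell pepper only: max(426/157, 1074/280) = 3.836 servings → $2.88.
avocado only: max(426/15, 1074/632) = 28.4 servings → $29.82.
bell pepper + avocado with both tight: 2.664 servings and 0.5192 servings → $2.54.
The minimum over all feasible corners is $2.54.

$2.54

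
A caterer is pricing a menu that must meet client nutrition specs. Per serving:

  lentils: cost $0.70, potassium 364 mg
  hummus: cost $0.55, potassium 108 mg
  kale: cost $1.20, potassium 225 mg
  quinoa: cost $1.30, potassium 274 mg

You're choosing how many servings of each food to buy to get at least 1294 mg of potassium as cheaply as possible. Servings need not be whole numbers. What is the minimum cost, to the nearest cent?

Cost per mg of potassium: lentils $0.0019, quinoa $0.0047, hummus $0.0051, kale $0.0053.
With no serving limits, use only lentils: 1294 mg / 364 mg = 3.555 servings × $0.70 = $2.49.

$2.49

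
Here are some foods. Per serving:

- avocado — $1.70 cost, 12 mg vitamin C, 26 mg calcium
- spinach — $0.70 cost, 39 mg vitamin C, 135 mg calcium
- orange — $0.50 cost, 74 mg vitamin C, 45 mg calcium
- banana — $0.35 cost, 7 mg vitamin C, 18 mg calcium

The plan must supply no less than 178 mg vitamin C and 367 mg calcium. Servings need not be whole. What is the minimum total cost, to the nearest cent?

With two linear requirements the optimum uses one or two foods; enumerate the corners.
avocado only: max(178/12, 367/26) = 14.83 servings → $25.22.
spinach only: max(178/39, 367/135) = 4.564 servings → $3.19.
orange only: max(178/74, 367/45) = 8.156 servings → $4.08.
banana only: max(178/7, 367/18) = 25.43 servings → $8.90.
avocado + spinach: the both-tight solution has a negative serving — not a feasible corner.
avocado + orange with both tight: 13.84 servings and 0.1618 servings → $23.60.
avocado + banana: the both-tight solution has a negative serving — not a feasible corner.
spinach + orange with both tight: 2.325 servings and 1.18 servings → $2.22.
spinach + banana: intersection lies outside the first quadrant.
orange + banana with both tight: 0.6244 servings and 18.83 servings → $6.90.
So the least-cost plan costs $2.22.

$2.22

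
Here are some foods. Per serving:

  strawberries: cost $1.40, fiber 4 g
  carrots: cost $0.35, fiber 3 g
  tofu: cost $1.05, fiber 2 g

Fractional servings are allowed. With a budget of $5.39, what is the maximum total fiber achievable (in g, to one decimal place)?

Fiber per dollar: carrots 8.571, strawberries 2.857, tofu 1.905.
With no serving limits, spend the whole cost allowance on carrots: $5.39 / $0.35 × 3 g = 46.2 g.

46.2 g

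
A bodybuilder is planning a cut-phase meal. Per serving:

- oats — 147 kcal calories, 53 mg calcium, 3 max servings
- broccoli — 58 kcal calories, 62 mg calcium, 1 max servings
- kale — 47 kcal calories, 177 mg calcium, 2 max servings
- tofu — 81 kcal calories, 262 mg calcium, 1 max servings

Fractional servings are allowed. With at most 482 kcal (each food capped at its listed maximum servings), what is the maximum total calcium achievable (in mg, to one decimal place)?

Calcium per kcal: kale 3.766, tofu 3.235, broccoli 1.069, oats 0.3605.
Take 2 servings of kale: uses 94 kcal, +354.0 mg calcium (running total 354.0 mg).
Take 1 serving of tofu: uses 81 kcal, +262.0 mg calcium (running total 616.0 mg).
Take 1 serving of broccoli: uses 58 kcal, +62.0 mg calcium (running total 678.0 mg).
Take 1.694 servings of oats: uses 249 kcal, +89.8 mg calcium (running total 767.8 mg).
Greedy by best ratio exhausts the calories allowance optimally: 767.8 mg.

767.8 mg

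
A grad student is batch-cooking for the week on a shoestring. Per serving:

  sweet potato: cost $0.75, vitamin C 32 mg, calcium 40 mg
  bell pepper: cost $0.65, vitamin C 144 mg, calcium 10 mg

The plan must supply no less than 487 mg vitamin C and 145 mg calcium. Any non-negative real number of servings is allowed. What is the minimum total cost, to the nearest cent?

With two linear requirements the optimum uses one or two foods; enumerate the corners.
sweet potato only: max(487/32, 145/40) = 15.22 servings → $11.41.
bell pepper only: max(487/144, 145/10) = 14.5 servings → $9.43.
sweet potato + bell pepper with both tight: 2.943 servings and 2.728 servings → $3.98.
So the least-cost plan costs $3.98.

$3.98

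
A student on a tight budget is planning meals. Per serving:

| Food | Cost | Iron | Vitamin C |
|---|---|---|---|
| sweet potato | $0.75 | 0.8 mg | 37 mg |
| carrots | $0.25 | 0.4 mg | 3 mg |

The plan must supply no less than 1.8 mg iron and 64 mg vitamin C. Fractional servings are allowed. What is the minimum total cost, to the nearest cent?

sweet potato only: max(1.8/0.8, 64/37) = 2.25 servings → $1.69.
carrots only: max(1.8/0.4, 64/3) = 21.33 servings → $5.33.
sweet potato + carrots with both tight: 1.629 servings and 1.242 servings → $1.53.
So the least-cost plan costs $1.53.

$1.53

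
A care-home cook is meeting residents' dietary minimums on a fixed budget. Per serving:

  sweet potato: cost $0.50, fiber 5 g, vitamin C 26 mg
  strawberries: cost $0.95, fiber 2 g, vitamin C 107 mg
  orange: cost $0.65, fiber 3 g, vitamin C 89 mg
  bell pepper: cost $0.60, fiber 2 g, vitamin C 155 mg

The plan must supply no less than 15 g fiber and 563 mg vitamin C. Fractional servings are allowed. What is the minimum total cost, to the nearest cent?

$2.84

The cheapest plan sits at a corner of the feasible region — with two constraints it uses at most two foods.
sweet potato only: max(15/5, 563/26) = 21.65 servings → $10.83.
strawberries only: max(15/2, 563/107) = 7.5 servings → $7.12.
orange only: max(15/3, 563/89) = 6.326 servings → $4.11.
bell pepper only: max(15/2, 563/155) = 7.5 servings → $4.50.
sweet potato + strawberries with both tight: 0.9917 servings and 5.021 servings → $5.27.
sweet potato + orange with both targets exact would need a negative amount; discard.
sweet potato + bell pepper with both tight: 1.658 servings and 3.354 servings → $2.84.
strawberries + orange with both tight: 2.476 servings and 3.35 servings → $4.53.
strawberries + bell pepper: the both-tight solution has a negative serving — not a feasible corner.
orange + bell pepper with both tight: 4.178 servings and 1.233 servings → $3.46.
So the least-cost plan costs $2.84.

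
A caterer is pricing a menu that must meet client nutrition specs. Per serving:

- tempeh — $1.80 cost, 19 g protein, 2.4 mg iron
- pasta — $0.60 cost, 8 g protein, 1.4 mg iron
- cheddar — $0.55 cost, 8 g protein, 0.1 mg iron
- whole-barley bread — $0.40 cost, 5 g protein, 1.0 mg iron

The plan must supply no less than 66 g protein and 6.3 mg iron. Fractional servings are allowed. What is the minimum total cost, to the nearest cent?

A basic optimal solution has at most two foods positive. Try each food alone and each pair with both targets met exactly.
tempeh only: max(66/19, 6.3/2.4) = 3.474 servings → $6.25.
pasta only: max(66/8, 6.3/1.4) = 8.25 servings → $4.95.
cheddar only: max(66/8, 6.3/0.1) = 63 servings → $34.65.
whole-barley bread only: max(66/5, 6.3/1.0) = 13.2 servings → $5.28.
tempeh + pasta: the both-tight solution has a negative serving — not a feasible corner.
tempeh + cheddar with both tight: 2.532 servings and 2.237 servings → $5.79.
tempeh + whole-barley bread with both targets exact would need a negative amount; discard.
pasta + cheddar with both tight: 4.212 servings and 4.038 servings → $4.75.
pasta + whole-barley bread: intersection lies outside the first quadrant.
cheddar + whole-barley bread with both tight: 4.6 servings and 5.84 servings → $4.87.
Cheapest feasible corner: $4.75.

$4.75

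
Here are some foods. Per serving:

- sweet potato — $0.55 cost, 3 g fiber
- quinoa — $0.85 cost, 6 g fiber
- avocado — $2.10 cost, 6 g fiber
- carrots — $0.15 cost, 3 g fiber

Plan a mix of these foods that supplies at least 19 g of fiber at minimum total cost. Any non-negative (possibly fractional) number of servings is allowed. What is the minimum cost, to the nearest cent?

$0.95

Cost per g of fiber: carrots $0.0500, quinoa $0.1417, sweet potato $0.1833, avocado $0.3500.
With no serving limits, use only carrots: 19 g / 3 g = 6.333 servings × $0.15 = $0.95.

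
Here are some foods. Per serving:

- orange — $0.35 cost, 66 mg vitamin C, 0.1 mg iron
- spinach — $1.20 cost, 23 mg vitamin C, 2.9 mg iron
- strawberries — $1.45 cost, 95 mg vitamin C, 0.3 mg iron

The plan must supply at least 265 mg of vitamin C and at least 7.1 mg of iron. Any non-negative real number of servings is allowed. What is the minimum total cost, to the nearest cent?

At the optimum either one food covers both requirements or two foods hit both targets exactly; no other combination can be cheaper.
orange only: max(265/66, 7.1/0.1) = 71 servings → $24.85.
spinach only: max(265/23, 7.1/2.9) = 11.52 servings → $13.83.
strawberries only: max(265/95, 7.1/0.3) = 23.67 servings → $34.32.
orange + spinach with both tight: 3.2 servings and 2.338 servings → $3.93.
orange + strawberries with both targets exact would need a negative amount; discard.
spinach + strawberries with both tight: 2.215 servings and 2.253 servings → $5.93.
Cheapest feasible corner: $3.93.

$3.93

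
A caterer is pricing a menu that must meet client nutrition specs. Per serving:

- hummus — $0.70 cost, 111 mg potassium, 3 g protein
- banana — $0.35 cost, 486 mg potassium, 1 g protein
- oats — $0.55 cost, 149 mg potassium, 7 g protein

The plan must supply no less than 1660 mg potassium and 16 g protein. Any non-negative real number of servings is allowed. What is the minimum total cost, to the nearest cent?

$2.03

At the optimum either one food covers both requirements or two foods hit both targets exactly; no other combination can be cheaper.
hummus only: max(1660/111, 16/3) = 14.95 servings → $10.47.
banana only: max(1660/486, 16/1) = 16 servings → $5.60.
oats only: max(1660/149, 16/7) = 11.14 servings → $6.13.
hummus + banana with both tight: 4.54 servings and 2.379 servings → $4.01.
hummus + oats: intersection lies outside the first quadrant.
banana + oats with both tight: 2.839 servings and 1.88 servings → $2.03.
So the least-cost plan costs $2.03.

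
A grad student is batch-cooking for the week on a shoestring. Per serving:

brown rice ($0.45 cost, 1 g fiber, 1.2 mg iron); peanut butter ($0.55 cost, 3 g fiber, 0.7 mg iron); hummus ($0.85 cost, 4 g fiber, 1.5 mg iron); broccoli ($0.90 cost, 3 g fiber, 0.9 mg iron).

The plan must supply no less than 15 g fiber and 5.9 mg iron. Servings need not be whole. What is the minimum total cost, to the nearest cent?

$3.27

A basic optimal solution has at most two foods positive. Try each food alone and each pair with both targets met exactly.
brown rice only: max(15/1, 5.9/1.2) = 15 servings → $6.75.
peanut butter only: max(15/3, 5.9/0.7) = 8.429 servings → $4.64.
hummus only: max(15/4, 5.9/1.5) = 3.933 servings → $3.34.
broccoli only: max(15/3, 5.9/0.9) = 6.556 servings → $5.90.
brown rice + peanut butter with both tight: 2.483 servings and 4.172 servings → $3.41.
brown rice + hummus with both tight: 0.3333 servings and 3.667 servings → $3.27.
brown rice + broccoli with both tight: 1.556 servings and 4.481 servings → $4.73.
peanut butter + hummus: the both-tight solution has a negative serving — not a feasible corner.
peanut butter + broccoli: the both-tight solution has a negative serving — not a feasible corner.
hummus + broccoli: intersection lies outside the first quadrant.
So the least-cost plan costs $3.27.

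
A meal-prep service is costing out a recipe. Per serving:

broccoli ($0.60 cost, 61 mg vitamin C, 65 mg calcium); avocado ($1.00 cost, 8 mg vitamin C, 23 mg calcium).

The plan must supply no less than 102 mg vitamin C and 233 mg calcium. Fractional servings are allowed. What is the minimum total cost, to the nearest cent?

$2.15

Two binding constraints pin down two serving amounts, so the optimal mix uses at most two foods. The candidates are each food alone (scaled to the tighter of vitamin C/calcium) and each pair with both constraints tight.
broccoli only: max(102/61, 233/65) = 3.585 servings → $2.15.
avocado only: max(102/8, 233/23) = 12.75 servings → $12.75.
broccoli + avocado with both tight: 0.5459 servings and 8.588 servings → $8.92.
So the least-cost plan costs $2.15.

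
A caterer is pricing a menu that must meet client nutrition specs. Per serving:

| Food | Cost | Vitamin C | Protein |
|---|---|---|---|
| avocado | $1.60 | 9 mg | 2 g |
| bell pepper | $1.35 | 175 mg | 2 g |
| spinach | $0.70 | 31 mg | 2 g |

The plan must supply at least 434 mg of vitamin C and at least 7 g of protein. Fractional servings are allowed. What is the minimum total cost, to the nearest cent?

avocado only: max(434/9, 7/2) = 48.22 servings → $77.16.
bell pepper only: max(434/175, 7/2) = 3.5 servings → $4.72.
spinach only: max(434/31, 7/2) = 14 servings → $9.80.
avocado + bell pepper with both tight: 1.075 servings and 2.425 servings → $4.99.
avocado + spinach: intersection lies outside the first quadrant.
bell pepper + spinach with both tight: 2.26 servings and 1.24 servings → $3.92.
Cheapest feasible corner: $3.92.

$3.92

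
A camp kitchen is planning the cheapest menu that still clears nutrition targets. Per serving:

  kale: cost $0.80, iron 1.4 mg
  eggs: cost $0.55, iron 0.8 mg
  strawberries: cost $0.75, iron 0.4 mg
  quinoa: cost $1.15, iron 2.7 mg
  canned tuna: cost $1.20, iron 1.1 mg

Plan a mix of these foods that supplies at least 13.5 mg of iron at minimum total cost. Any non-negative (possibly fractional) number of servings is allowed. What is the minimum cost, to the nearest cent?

$5.75

Cost per mg of iron: quinoa $0.4259, kale $0.5714, eggs $0.6875, canned tuna $1.0909, strawberries $1.8750.
With no serving limits, use only quinoa: 13.5 mg / 2.7 mg = 5 servings × $1.15 = $5.75.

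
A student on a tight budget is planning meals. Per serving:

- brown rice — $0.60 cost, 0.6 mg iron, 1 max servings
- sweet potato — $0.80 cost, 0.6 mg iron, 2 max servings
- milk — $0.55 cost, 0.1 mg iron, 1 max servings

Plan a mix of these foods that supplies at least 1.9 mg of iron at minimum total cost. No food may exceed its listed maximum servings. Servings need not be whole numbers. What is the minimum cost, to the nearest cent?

$2.75

Cost per mg of iron: brown rice $1.0000, sweet potato $1.3333, milk $5.5000.
Take 1 serving of brown rice: +0.6 mg iron for $0.60 (total $0.60, still need 1.3 mg).
Take 2 servings of sweet potato: +1.2 mg iron for $1.60 (total $2.20, still need 0.1 mg).
Take 1 serving of milk: +0.1 mg iron for $0.55 (total $2.75, still need 0.0 mg).
Filling from the cheapest source first is optimal under one linear minimum: $2.75.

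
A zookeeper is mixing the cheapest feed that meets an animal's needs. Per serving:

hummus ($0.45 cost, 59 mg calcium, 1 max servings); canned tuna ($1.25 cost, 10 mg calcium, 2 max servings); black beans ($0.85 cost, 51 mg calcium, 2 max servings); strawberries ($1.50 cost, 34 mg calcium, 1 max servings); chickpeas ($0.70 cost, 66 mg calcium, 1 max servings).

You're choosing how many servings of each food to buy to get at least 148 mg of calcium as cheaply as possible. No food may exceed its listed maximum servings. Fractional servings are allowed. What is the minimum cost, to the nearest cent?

$1.53

Cost per mg of calcium: hummus $0.0076, chickpeas $0.0106, black beans $0.0167, strawberries $0.0441, canned tuna $0.1250.
Take 1 serving of hummus: +59.0 mg calcium for $0.45 (total $0.45, still need 89.0 mg).
Take 1 serving of chickpeas: +66.0 mg calcium for $0.70 (total $1.15, still need 23.0 mg).
Take 0.451 servings of black beans: +23.0 mg calcium for $0.38 (total $1.53, still need 0.0 mg).
Greedy by cheapest-per-mg is optimal for a single linear constraint, so the minimum cost is $1.53.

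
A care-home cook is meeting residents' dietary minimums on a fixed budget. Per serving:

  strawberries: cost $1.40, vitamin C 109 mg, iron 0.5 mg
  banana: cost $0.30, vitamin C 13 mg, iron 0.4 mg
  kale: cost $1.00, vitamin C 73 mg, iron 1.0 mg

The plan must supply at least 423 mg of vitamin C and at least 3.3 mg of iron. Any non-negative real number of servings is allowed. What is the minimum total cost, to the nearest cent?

This is a tiny linear program; its minimum lies at a vertex of the feasible set. List the vertices and price them.
strawberries only: max(423/109, 3.3/0.5) = 6.6 servings → $9.24.
banana only: max(423/13, 3.3/0.4) = 32.54 servings → $9.76.
kale only: max(423/73, 3.3/1.0) = 5.795 servings → $5.79.
strawberries + banana with both tight: 3.404 servings and 3.995 servings → $5.96.
strawberries + kale with both tight: 2.512 servings and 2.044 servings → $5.56.
banana + kale: intersection lies outside the first quadrant.
So the least-cost plan costs $5.56.

$5.56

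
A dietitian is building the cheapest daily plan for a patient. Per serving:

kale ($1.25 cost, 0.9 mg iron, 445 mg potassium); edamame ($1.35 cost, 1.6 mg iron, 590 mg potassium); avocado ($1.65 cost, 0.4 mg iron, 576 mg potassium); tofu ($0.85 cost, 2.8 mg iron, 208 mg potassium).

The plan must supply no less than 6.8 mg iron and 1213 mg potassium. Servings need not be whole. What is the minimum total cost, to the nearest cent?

$3.36

A basic optimal solution has at most two foods positive. Try each food alone and each pair with both targets met exactly.
kale only: max(6.8/0.9, 1213/445) = 7.556 servings → $9.44.
edamame only: max(6.8/1.6, 1213/590) = 4.25 servings → $5.74.
avocado only: max(6.8/0.4, 1213/576) = 17 servings → $28.05.
tofu only: max(6.8/2.8, 1213/208) = 5.832 servings → $4.96.
kale + edamame: intersection lies outside the first quadrant.
kale + avocado: the both-tight solution has a negative serving — not a feasible corner.
kale + tofu with both tight: 1.872 servings and 1.827 servings → $3.89.
edamame + avocado: intersection lies outside the first quadrant.
edamame + tofu with both tight: 1.502 servings and 1.57 servings → $3.36.
avocado + tofu with both tight: 1.296 servings and 2.243 servings → $4.04.
So the least-cost plan costs $3.36.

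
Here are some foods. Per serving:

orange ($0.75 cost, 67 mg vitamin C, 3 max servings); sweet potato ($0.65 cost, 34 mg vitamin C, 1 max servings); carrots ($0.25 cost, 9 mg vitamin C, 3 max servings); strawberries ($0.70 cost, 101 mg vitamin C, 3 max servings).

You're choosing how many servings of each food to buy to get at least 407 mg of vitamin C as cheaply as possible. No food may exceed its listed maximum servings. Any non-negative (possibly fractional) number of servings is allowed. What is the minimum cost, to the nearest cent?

$3.26

Cost per mg of vitamin C: strawberries $0.0069, orange $0.0112, sweet potato $0.0191, carrots $0.0278.
Take 3 servings of strawberries: +303.0 mg vitamin C for $2.10 (total $2.10, still need 104.0 mg).
Take 1.552 servings of orange: +104.0 mg vitamin C for $1.16 (total $3.26, still need 0.0 mg).
Filling from the cheapest source first is optimal under one linear minimum: $3.26.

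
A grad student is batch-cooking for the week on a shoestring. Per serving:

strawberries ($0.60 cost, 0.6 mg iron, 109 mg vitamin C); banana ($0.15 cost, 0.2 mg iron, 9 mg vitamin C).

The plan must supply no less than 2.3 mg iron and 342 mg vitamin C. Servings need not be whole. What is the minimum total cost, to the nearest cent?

$2.16

strawberries only: max(2.3/0.6, 342/109) = 3.833 servings → $2.30.
banana only: max(2.3/0.2, 342/9) = 38 servings → $5.70.
strawberries + banana with both tight: 2.909 servings and 2.774 servings → $2.16.
The minimum over all feasible corners is $2.16.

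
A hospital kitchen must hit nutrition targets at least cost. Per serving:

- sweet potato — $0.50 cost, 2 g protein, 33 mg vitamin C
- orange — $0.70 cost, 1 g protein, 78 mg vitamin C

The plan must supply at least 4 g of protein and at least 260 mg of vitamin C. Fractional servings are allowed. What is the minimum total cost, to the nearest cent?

Check every corner: each single food scaled to meet both minima, and each pair solved so both constraints bind.
sweet potato only: max(4/2, 260/33) = 7.879 servings → $3.94.
orange only: max(4/1, 260/78) = 4 servings → $2.80.
sweet potato + orange with both tight: 0.4228 servings and 3.154 servings → $2.42.
So the least-cost plan costs $2.42.

$2.42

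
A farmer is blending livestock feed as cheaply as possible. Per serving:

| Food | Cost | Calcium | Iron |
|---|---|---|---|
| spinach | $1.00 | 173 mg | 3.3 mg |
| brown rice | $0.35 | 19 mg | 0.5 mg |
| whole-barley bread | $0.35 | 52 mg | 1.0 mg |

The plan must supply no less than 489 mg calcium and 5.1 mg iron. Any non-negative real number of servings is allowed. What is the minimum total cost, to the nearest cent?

$2.83

An LP optimum is at a vertex; with two nutrient constraints at most two foods are used. Check each candidate.
spinach only: max(489/173, 5.1/3.3) = 2.827 servings → $2.83.
brown rice only: max(489/19, 5.1/0.5) = 25.74 servings → $9.01.
whole-barley bread only: max(489/52, 5.1/1.0) = 9.404 servings → $3.29.
spinach + brown rice with both targets exact would need a negative amount; discard.
spinach + whole-barley bread: intersection lies outside the first quadrant.
brown rice + whole-barley bread: intersection lies outside the first quadrant.
Cheapest feasible corner: $2.83.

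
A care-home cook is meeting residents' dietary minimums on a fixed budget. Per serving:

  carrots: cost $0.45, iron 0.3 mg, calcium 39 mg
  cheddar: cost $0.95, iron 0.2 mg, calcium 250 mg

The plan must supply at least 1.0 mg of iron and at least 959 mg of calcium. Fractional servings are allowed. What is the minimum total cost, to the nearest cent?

With two linear requirements the optimum uses one or two foods; enumerate the corners.
carrots only: max(1.0/0.3, 959/39) = 24.59 servings → $11.07.
cheddar only: max(1.0/0.2, 959/250) = 5 servings → $4.75.
carrots + cheddar with both tight: 0.8661 servings and 3.701 servings → $3.91.
So the least-cost plan costs $3.91.

$3.91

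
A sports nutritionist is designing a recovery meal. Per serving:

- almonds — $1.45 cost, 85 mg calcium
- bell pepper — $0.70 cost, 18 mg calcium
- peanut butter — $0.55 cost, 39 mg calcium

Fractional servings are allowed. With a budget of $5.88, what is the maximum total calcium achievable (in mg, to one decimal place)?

416.9 mg

Calcium per dollar: peanut butter 70.91, almonds 58.62, bell pepper 25.71.
With no serving limits, spend the whole cost allowance on peanut butter: $5.88 / $0.55 × 39 mg = 416.9 mg.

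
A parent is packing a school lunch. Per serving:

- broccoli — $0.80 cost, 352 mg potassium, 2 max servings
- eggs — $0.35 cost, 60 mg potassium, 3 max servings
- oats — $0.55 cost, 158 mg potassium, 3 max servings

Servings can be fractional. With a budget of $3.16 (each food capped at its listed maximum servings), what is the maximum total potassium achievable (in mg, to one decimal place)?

Potassium per dollar: broccoli 440, oats 287.3, eggs 171.4.
Take 2 servings of broccoli: spends $1.60, +704.0 mg potassium (running total 704.0 mg).
Take 2.836 servings of oats: spends $1.56, +448.1 mg potassium (running total 1152.1 mg).
Filling greedily by potassium-per-dollar is optimal for one linear limit, giving 1152.1 mg.

1152.1 mg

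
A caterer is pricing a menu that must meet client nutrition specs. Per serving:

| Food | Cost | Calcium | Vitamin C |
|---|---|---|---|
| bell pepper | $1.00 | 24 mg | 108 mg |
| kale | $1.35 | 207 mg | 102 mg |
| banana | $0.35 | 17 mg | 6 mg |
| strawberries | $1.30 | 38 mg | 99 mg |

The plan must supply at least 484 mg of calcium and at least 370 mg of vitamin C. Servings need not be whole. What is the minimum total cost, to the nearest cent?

$4.31

The cheapest plan sits at a corner of the feasible region — with two constraints it uses at most two foods.
bell pepper only: max(484/24, 370/108) = 20.17 servings → $20.17.
kale only: max(484/207, 370/102) = 3.627 servings → $4.90.
banana only: max(484/17, 370/6) = 61.67 servings → $21.58.
strawberries only: max(484/38, 370/99) = 12.74 servings → $16.56.
bell pepper + kale with both tight: 1.367 servings and 2.18 servings → $4.31.
bell pepper + banana with both tight: 2.001 servings and 25.65 servings → $10.98.
bell pepper + strawberries: the both-tight solution has a negative serving — not a feasible corner.
kale + banana: intersection lies outside the first quadrant.
kale + strawberries with both tight: 2.037 servings and 1.638 servings → $4.88.
banana + strawberries with both tight: 23.27 servings and 2.327 servings → $11.17.
Cheapest feasible corner: $4.31.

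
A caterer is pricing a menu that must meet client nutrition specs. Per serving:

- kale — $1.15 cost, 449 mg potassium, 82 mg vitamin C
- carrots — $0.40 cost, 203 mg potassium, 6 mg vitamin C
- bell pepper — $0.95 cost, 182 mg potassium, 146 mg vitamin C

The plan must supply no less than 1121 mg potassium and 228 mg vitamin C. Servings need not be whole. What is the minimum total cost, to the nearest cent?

With two linear requirements the optimum uses one or two foods; enumerate the corners.
kale only: max(1121/449, 228/82) = 2.78 servings → $3.20.
carrots only: max(1121/203, 228/6) = 38 servings → $15.20.
bell pepper only: max(1121/182, 228/146) = 6.159 servings → $5.85.
kale + carrots: intersection lies outside the first quadrant.
kale + bell pepper with both tight: 2.413 servings and 0.2064 servings → $2.97.
carrots + bell pepper with both tight: 4.28 servings and 1.386 servings → $3.03.
The minimum over all feasible corners is $2.97.

$2.97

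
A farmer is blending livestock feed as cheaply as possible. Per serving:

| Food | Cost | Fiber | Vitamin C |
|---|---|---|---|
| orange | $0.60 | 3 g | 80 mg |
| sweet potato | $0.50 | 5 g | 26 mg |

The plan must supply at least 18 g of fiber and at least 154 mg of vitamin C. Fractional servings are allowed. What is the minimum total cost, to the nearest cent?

orange only: max(18/3, 154/80) = 6 servings → $3.60.
sweet potato only: max(18/5, 154/26) = 5.923 servings → $2.96.
orange + sweet potato with both tight: 0.9379 servings and 3.037 servings → $2.08.
So the least-cost plan costs $2.08.

$2.08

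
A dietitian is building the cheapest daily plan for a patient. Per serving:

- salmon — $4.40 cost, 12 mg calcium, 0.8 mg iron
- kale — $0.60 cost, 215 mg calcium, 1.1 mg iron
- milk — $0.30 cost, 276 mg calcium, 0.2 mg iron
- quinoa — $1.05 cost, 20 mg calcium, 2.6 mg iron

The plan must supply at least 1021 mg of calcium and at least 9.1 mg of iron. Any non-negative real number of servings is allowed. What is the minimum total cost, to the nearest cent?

This is a tiny linear program; its minimum lies at a vertex of the feasible set. List the vertices and price them.
salmon only: max(1021/12, 9.1/0.8) = 85.08 servings → $374.37.
kale only: max(1021/215, 9.1/1.1) = 8.273 servings → $4.96.
milk only: max(1021/276, 9.1/0.2) = 45.5 servings → $13.65.
quinoa only: max(1021/20, 9.1/2.6) = 51.05 servings → $53.60.
salmon + kale with both tight: 5.248 servings and 4.456 servings → $25.77.
salmon + milk with both tight: 10.57 servings and 3.24 servings → $47.46.
salmon + quinoa: intersection lies outside the first quadrant.
kale + milk: intersection lies outside the first quadrant.
kale + quinoa with both tight: 4.604 servings and 1.552 servings → $4.39.
milk + quinoa with both tight: 3.465 servings and 3.233 servings → $4.43.
The minimum over all feasible corners is $4.39.

$4.39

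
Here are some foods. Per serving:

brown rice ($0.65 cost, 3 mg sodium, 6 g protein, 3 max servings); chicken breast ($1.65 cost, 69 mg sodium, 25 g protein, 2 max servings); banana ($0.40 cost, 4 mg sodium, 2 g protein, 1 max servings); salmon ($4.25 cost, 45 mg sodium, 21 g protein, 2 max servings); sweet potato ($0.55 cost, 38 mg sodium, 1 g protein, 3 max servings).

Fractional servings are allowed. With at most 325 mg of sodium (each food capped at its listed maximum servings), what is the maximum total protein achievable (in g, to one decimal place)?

Protein per mg sodium: brown rice 2, banana 0.5, salmon 0.4667, chicken breast 0.3623, sweet potato 0.02632.
Take 3 servings of brown rice: uses 9 mg sodium, +18.0 g protein (running total 18.0 g).
Take 1 serving of banana: uses 4 mg sodium, +2.0 g protein (running total 20.0 g).
Take 2 servings of salmon: uses 90 mg sodium, +42.0 g protein (running total 62.0 g).
Take 2 servings of chicken breast: uses 138 mg sodium, +50.0 g protein (running total 112.0 g).
Take 2.211 servings of sweet potato: uses 84 mg sodium, +2.2 g protein (running total 114.2 g).
Filling greedily by protein-per-mg sodium is optimal for one linear limit, giving 114.2 g.

114.2 g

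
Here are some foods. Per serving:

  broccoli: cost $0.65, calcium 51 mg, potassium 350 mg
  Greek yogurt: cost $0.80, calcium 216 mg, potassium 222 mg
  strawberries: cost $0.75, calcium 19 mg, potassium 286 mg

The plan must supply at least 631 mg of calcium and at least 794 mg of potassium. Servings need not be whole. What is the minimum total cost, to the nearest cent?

For a min-cost LP with two ≥-constraints, a basic feasible solution has at most two positive variables.
broccoli only: max(631/51, 794/350) = 12.37 servings → $8.04.
Greek yogurt only: max(631/216, 794/222) = 3.577 servings → $2.86.
strawberries only: max(631/19, 794/286) = 33.21 servings → $24.91.
broccoli + Greek yogurt with both tight: 0.4888 servings and 2.806 servings → $2.56.
broccoli + strawberries: the both-tight solution has a negative serving — not a feasible corner.
Greek yogurt + strawberries with both tight: 2.873 servings and 0.5459 servings → $2.71.
So the least-cost plan costs $2.56.

$2.56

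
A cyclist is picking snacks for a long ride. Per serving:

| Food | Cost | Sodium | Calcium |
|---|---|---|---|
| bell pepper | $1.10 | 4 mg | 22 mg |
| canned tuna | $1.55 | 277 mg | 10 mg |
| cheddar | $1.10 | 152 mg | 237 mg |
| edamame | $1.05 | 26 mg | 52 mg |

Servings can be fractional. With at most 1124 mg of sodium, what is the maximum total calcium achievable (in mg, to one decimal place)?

Calcium per mg sodium: bell pepper 5.5, edamame 2, cheddar 1.559, canned tuna 0.0361.
With no serving limits, spend the whole sodium allowance on bell pepper: 1124 mg / 4 mg × 22 mg = 6182.0 mg.

6182.0 mg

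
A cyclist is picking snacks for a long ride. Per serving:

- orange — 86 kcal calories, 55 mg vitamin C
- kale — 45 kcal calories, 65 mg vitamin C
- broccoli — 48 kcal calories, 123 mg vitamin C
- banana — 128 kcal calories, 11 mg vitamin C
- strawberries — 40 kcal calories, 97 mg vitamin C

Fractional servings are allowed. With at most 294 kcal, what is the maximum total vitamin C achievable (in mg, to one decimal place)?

Vitamin C per kcal: broccoli 2.562, strawberries 2.425, kale 1.444, orange 0.6395, banana 0.08594.
With no serving limits, spend the whole calories allowance on broccoli: 294 kcal / 48 kcal × 123 mg = 753.4 mg.

753.4 mg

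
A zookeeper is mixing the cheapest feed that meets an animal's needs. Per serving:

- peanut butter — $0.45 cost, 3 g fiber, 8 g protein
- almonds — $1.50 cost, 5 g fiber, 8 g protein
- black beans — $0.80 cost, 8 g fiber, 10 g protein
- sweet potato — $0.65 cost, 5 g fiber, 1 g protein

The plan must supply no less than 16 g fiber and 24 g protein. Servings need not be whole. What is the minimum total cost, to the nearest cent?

At the optimum either one food covers both requirements or two foods hit both targets exactly; no other combination can be cheaper.
peanut butter only: max(16/3, 24/8) = 5.333 servings → $2.40.
almonds only: max(16/5, 24/8) = 3.2 servings → $4.80.
black beans only: max(16/8, 24/10) = 2.4 servings → $1.92.
sweet potato only: max(16/5, 24/1) = 24 servings → $15.60.
peanut butter + almonds: the both-tight solution has a negative serving — not a feasible corner.
peanut butter + black beans with both tight: 0.9412 servings and 1.647 servings → $1.74.
peanut butter + sweet potato with both tight: 2.811 servings and 1.514 servings → $2.25.
almonds + black beans with both tight: 2.286 servings and 0.5714 servings → $3.89.
almonds + sweet potato with both tight: 2.971 servings and 0.2286 servings → $4.61.
black beans + sweet potato with both targets exact would need a negative amount; discard.
Cheapest feasible corner: $1.74.

$1.74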